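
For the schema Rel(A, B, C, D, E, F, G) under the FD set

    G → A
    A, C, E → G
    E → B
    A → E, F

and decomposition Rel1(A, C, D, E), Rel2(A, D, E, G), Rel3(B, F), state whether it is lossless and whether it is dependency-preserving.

Lossless test (chase): Rows 1 and 2 agree on E; apply E→B and equate their B entries. Rows 1 and 2 agree on A; apply A→E, F and equate their E, F entries. No row becomes fully distinguished — the join is lossy.
Dependency preservation: the restricted closure of {A, C, E} across the fragments never reaches {G}, so A, C, E → G cannot be enforced without a join — not preserved.

lossy and not dependency-preserving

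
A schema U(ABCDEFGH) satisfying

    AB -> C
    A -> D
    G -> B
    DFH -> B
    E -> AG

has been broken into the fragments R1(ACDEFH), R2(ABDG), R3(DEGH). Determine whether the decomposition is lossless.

Chase test. Columns are ABCDEFGH; row i has aⱼ where attribute j ∈ Ri, else bᵢⱼ.
Initial tableau (one row per fragment):
  row 1: a1 b12 a3 a4 a5 a6 b17 a8
  row 2: a1 a2 b23 a4 b25 b26 a7 b28
  row 3: b31 b32 b33 a4 a5 b36 a7 a8
Rows 2 and 3 agree on G; apply G→B and equate their B entries.
Rows 1 and 3 agree on E; apply E→AG and equate their AG entries.
Rows 2 and 3 agree on AB; apply AB→C and equate their C entries.
Rows 1 and 2 agree on G; apply G→B and equate their B entries.
Rows 1 and 2 agree on AB; apply AB→C and equate their C entries.
Row 1 is now all distinguished symbols — the join is lossless.

Yes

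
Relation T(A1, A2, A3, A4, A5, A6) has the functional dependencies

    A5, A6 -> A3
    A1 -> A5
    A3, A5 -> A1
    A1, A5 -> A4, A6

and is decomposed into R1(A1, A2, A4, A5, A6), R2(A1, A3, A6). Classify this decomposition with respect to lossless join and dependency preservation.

Lossless test: (A1, A6)⁺ = {A1, A3, A4, A5, A6}, which contains all of one fragment — lossless.
Dependency preservation: the restricted closure of {A3, A5} across the fragments never reaches {A1}, so A3, A5 → A1 cannot be enforced without a join — not preserved.

lossless but not dependency-preserving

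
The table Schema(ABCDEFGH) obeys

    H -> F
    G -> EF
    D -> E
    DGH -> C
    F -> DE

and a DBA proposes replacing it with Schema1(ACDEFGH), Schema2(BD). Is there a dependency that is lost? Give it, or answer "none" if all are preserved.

none

H → F lies within Schema1.
G → EF lies within Schema1.
D → E lies within Schema1.
DGH → C lies within Schema1.
F → DE lies within Schema1.
Every dependency is enforceable on the fragments, so the decomposition is dependency-preserving.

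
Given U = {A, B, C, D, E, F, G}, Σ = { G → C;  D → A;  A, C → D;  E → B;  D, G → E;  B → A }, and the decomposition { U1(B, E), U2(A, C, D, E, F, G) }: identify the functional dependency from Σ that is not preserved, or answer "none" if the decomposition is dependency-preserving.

B → A

Check B → A: no single fragment contains all of {A, B}, and the restricted closure of {B} across the fragments never reaches {A}.
G → C is preserved.
D → A is preserved.
A, C → D is preserved.
E → B is preserved.
D, G → E is preserved.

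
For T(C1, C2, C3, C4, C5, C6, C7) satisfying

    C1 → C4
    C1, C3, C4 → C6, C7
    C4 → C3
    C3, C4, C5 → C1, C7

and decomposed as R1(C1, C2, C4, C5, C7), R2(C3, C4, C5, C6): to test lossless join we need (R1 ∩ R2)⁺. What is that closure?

R1 ∩ R2 = {C4, C5}.
C4 → C3 applies, adding C3
C3, C4, C5 → C1, C7 applies, adding C1, C7
C1, C3, C4 → C6, C7 applies, adding C6
Closure: {C1, C3, C4, C5, C6, C7}.

C1, C3, C4, C5, C6, C7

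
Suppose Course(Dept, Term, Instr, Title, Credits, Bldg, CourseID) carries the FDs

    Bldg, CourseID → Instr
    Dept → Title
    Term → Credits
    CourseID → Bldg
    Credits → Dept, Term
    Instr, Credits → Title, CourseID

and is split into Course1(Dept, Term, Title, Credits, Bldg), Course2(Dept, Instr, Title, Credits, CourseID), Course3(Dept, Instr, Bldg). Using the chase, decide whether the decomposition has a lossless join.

Chase test. Columns are Dept, Term, Instr, Title, Credits, Bldg, CourseID; row i has aⱼ where attribute j ∈ Coursei, else bᵢⱼ.
Initial tableau (one row per fragment):
  row 1: a1 a2 b13 a4 a5 a6 b17
  row 2: a1 b22 a3 a4 a5 b26 a7
  row 3: a1 b32 a3 b34 b35 a6 b37
Rows 1 and 3 agree on Dept; apply Dept→Title and equate their Title entries.
Rows 1 and 2 agree on Credits; apply Credits→Dept, Term and equate their Dept, Term entries.
No row becomes fully distinguished — the join is lossy.

No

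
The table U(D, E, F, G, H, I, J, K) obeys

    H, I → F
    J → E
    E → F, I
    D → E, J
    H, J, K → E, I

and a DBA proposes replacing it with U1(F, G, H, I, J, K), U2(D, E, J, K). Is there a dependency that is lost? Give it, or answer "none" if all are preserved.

E → F, I

Check E → F, I: no single fragment contains all of {E, F, I}, and the restricted closure of {E} across the fragments never reaches {F, I}.
H, I → F is preserved.
J → E is preserved.
D → E, J is preserved.
H, J, K → E, I is preserved.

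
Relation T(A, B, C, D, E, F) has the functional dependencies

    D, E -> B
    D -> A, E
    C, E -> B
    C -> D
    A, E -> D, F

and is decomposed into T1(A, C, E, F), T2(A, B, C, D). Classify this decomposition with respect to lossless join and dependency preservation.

lossless but not dependency-preserving

Lossless test: (A, C)⁺ = {A, B, C, D, E, F}, which contains all of one fragment — lossless.
Dependency preservation: the restricted closure of {D} across the fragments never reaches {A, E}, so D → A, E cannot be enforced without a join — not preserved.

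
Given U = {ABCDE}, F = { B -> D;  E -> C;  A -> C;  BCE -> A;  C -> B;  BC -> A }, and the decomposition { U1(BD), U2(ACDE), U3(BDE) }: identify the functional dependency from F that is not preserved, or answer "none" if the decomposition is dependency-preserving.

C -> B

Check C → B: no single fragment contains all of {BC}, and the restricted closure of {C} across the fragments never reaches {B}.
B → D is preserved.
E → C is preserved.
A → C is preserved.
BCE → A is preserved.
BC → A is preserved.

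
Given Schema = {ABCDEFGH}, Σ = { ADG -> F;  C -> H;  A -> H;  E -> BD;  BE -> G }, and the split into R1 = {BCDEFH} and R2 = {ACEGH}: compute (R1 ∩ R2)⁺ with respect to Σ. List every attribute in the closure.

BCDEGH

R1 ∩ R2 = {CEH}.
E → BD applies, adding BD
BE → G applies, adding G
Closure: {BCDEGH}.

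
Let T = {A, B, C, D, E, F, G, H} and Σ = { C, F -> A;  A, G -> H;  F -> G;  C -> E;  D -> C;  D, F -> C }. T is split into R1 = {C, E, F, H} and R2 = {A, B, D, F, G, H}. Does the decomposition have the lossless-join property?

No

Common attributes: R1 ∩ R2 = {F, H}.
Closure of {F, H}: F → G applies, adding G. So (F, H)⁺ = {F, G, H}.
The closure contains neither all of R1 = {C, E, F, H} nor all of R2 = {A, B, D, F, G, H}, so the common attributes are not a superkey of either fragment. The join is lossy.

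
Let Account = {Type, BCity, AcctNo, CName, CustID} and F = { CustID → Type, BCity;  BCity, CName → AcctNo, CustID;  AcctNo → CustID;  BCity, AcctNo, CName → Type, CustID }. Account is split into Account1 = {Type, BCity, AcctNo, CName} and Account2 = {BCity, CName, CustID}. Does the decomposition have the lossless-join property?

Yes

Common attributes: Account1 ∩ Account2 = {BCity, CName}.
Closure of {BCity, CName}: BCity, CName → AcctNo, CustID applies, adding AcctNo, CustID; BCity, AcctNo, CName → Type, CustID applies, adding Type. So (BCity, CName)⁺ = {Type, BCity, AcctNo, CName, CustID}.
This closure contains every attribute of Account1, so Account1 ∩ Account2 → Account1. The join is lossless.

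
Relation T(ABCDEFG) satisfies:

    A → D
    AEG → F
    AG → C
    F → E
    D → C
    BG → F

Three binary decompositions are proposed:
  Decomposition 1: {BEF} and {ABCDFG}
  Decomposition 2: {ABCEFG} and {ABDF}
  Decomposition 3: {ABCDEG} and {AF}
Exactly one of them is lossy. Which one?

Decomposition 3

Decomposition 1: common = {BF}, closure = {BEF} → lossless.
Decomposition 2: common = {ABF}, closure = {ABCDEF} → lossless.
Decomposition 3: common = {A}, closure = {ACD} → lossy.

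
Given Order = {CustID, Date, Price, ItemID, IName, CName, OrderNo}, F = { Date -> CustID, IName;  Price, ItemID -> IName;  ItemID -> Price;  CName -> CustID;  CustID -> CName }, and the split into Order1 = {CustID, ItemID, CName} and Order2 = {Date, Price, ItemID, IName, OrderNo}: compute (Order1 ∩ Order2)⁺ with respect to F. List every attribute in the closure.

Order1 ∩ Order2 = {ItemID}.
ItemID → Price applies, adding Price
Price, ItemID → IName applies, adding IName
Closure: {Price, ItemID, IName}.

Price, ItemID, IName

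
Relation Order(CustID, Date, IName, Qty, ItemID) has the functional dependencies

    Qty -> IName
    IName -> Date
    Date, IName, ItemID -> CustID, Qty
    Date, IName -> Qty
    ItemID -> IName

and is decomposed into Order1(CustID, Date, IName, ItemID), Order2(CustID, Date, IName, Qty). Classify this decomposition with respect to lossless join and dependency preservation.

Lossless test: (CustID, Date, IName)⁺ = {CustID, Date, IName, Qty}, which contains all of one fragment — lossless.
Dependency preservation: Date, IName, ItemID → CustID, Qty is not contained in any single fragment, but the restricted closure of its left-hand side across the fragments still reaches the right-hand side; the remaining FDs each lie inside some fragment. All dependencies are preserved.

lossless and dependency-preserving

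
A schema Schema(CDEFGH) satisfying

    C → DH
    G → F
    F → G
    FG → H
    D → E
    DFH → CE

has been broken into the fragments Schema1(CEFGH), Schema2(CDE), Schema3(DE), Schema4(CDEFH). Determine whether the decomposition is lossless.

Chase test. Columns are CDEFGH; row i has aⱼ where attribute j ∈ Schemai, else bᵢⱼ.
Initial tableau (one row per fragment):
  row 1: a1 b12 a3 a4 a5 a6
  row 2: a1 a2 a3 b24 b25 b26
  row 3: b31 a2 a3 b34 b35 b36
  row 4: a1 a2 a3 a4 b45 a6
Rows 1 and 2 agree on C; apply C→DH and equate their DH entries.
Rows 1 and 4 agree on F; apply F→G and equate their G entries.
Row 1 is now all distinguished symbols — the join is lossless.

Yes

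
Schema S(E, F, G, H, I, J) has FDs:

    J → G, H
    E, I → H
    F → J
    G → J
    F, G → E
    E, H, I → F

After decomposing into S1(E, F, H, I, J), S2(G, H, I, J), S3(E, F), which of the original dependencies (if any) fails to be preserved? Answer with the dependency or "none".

none

J → G, H lies within S2.
E, I → H lies within S1.
F → J lies within S1.
G → J lies within S2.
F, G → E: restricted closure across fragments reaches E.
E, H, I → F lies within S1.
Every dependency is enforceable on the fragments, so the decomposition is dependency-preserving.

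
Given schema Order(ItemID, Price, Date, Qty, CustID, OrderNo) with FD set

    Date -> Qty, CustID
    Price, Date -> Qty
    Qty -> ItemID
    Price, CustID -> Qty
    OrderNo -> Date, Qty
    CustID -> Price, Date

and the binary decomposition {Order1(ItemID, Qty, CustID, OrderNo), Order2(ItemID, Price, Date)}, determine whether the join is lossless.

Common attributes: Order1 ∩ Order2 = {ItemID}.
No dependency enlarges {ItemID}, so (ItemID)⁺ = {ItemID}.
The closure contains neither all of Order1 = {ItemID, Qty, CustID, OrderNo} nor all of Order2 = {ItemID, Price, Date}, so the common attributes are not a superkey of either fragment. The join is lossy.

No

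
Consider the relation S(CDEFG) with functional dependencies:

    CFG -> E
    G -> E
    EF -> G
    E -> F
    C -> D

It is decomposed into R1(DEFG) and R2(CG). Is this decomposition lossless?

Common attributes: R1 ∩ R2 = {G}.
Closure of {G}: G → E applies, adding E; E → F applies, adding F. So (G)⁺ = {EFG}.
The closure contains neither all of R1 = {DEFG} nor all of R2 = {CG}, so the common attributes are not a superkey of either fragment. The join is lossy.

No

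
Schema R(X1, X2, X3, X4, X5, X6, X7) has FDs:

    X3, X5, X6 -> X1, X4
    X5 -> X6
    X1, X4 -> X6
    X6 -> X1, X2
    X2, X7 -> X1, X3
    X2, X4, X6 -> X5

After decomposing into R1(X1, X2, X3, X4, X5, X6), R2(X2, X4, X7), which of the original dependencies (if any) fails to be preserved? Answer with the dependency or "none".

Check X2, X7 → X1, X3: no single fragment contains all of {X1, X2, X3, X7}, and the restricted closure of {X2, X7} across the fragments never reaches {X1, X3}.
X3, X5, X6 → X1, X4 is preserved.
X5 → X6 is preserved.
X1, X4 → X6 is preserved.
X6 → X1, X2 is preserved.
X2, X4, X6 → X5 is preserved.

X2, X7 -> X1, X3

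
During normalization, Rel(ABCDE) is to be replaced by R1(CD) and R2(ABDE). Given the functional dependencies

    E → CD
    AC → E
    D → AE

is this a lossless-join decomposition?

Common attributes: R1 ∩ R2 = {D}.
Closure of {D}: D → AE applies, adding AE; E → CD applies, adding C. So (D)⁺ = {ACDE}.
This closure contains every attribute of R1, so R1 ∩ R2 → R1. The join is lossless.

Yes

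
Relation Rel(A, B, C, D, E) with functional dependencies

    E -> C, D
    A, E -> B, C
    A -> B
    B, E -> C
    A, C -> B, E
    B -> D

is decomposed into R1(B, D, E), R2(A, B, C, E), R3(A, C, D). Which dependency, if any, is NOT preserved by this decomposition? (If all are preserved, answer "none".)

none

E → C, D: restricted closure across fragments reaches C, D.
A, E → B, C lies within R2.
A → B lies within R2.
B, E → C lies within R2.
A, C → B, E lies within R2.
B → D lies within R1.
Every dependency is enforceable on the fragments, so the decomposition is dependency-preserving.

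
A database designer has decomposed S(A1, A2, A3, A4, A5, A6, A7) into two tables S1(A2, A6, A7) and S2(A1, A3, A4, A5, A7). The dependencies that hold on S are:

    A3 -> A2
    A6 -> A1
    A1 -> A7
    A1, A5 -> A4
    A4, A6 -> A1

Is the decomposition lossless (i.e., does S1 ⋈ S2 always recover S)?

No

Common attributes: S1 ∩ S2 = {A7}.
No dependency enlarges {A7}, so (A7)⁺ = {A7}.
The closure contains neither all of S1 = {A2, A6, A7} nor all of S2 = {A1, A3, A4, A5, A7}, so the common attributes are not a superkey of either fragment. The join is lossy.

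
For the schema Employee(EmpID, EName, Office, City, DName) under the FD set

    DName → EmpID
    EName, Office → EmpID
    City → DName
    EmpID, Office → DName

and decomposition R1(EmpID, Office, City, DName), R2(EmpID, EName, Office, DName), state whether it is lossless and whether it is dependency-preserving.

Lossless test: (EmpID, Office, DName)⁺ = {EmpID, Office, DName}, which is a superkey of neither fragment — lossy.
Dependency preservation: every FD's attributes lie within a single fragment, so each can be enforced locally — preserved.

lossy but dependency-preserving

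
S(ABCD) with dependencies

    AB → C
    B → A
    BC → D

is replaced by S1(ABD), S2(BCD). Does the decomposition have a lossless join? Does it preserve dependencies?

lossless and dependency-preserving

Lossless test: (BD)⁺ = {ABCD}, which contains all of one fragment — lossless.
Dependency preservation: AB → C is not contained in any single fragment, but the restricted closure of its left-hand side across the fragments still reaches the right-hand side; the remaining FDs each lie inside some fragment. All dependencies are preserved.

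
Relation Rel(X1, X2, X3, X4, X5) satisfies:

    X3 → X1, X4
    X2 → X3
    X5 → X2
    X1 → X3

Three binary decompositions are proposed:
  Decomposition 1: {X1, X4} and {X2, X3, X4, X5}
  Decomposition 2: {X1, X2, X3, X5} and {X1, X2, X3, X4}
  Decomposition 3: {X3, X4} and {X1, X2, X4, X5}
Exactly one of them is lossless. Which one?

Decomposition 2

Decomposition 1: common = {X4}, closure = {X4} → lossy.
Decomposition 2: common = {X1, X2, X3}, closure = {X1, X2, X3, X4} → lossless.
Decomposition 3: common = {X4}, closure = {X4} → lossy.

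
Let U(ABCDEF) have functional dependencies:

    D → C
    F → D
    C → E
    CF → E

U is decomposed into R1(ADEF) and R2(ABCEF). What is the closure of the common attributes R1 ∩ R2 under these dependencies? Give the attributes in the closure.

ACDEF

R1 ∩ R2 = {AEF}.
F → D applies, adding D
D → C applies, adding C
Closure: {ACDEF}.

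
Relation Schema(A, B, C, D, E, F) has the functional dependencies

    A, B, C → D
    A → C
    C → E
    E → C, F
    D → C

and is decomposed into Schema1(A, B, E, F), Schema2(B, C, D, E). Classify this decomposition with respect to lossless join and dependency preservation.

lossy and not dependency-preserving

Lossless test: (B, E)⁺ = {B, C, E, F}, which is a superkey of neither fragment — lossy.
Dependency preservation: the restricted closure of {A, B, C} across the fragments never reaches {D}, so A, B, C → D cannot be enforced without a join — not preserved.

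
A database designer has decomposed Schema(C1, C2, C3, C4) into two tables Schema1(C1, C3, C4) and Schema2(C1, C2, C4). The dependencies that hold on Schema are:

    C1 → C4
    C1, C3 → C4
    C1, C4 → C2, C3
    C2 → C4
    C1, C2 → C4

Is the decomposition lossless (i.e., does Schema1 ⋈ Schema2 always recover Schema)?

Yes

Common attributes: Schema1 ∩ Schema2 = {C1, C4}.
Closure of {C1, C4}: C1, C4 → C2, C3 applies, adding C2, C3. So (C1, C4)⁺ = {C1, C2, C3, C4}.
This closure contains every attribute of Schema1, so Schema1 ∩ Schema2 → Schema1. The join is lossless.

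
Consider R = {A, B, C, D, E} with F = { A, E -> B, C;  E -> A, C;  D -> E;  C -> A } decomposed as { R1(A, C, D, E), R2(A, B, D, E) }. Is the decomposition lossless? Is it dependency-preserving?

Lossless test: (A, D, E)⁺ = {A, B, C, D, E}, which contains all of one fragment — lossless.
Dependency preservation: A, E → B, C is not contained in any single fragment, but the restricted closure of its left-hand side across the fragments still reaches the right-hand side; the remaining FDs each lie inside some fragment. All dependencies are preserved.

lossless and dependency-preserving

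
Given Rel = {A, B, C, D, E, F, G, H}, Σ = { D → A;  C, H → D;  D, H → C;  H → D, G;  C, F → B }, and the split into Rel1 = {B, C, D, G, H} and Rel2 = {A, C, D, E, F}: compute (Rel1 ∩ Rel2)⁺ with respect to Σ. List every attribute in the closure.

A, C, D

Rel1 ∩ Rel2 = {C, D}.
D → A applies, adding A
Closure: {A, C, D}.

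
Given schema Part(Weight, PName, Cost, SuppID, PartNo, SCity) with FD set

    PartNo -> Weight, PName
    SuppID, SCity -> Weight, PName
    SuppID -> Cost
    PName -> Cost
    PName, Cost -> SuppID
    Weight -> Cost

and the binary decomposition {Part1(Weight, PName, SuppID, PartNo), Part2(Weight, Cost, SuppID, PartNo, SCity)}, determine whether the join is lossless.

Common attributes: Part1 ∩ Part2 = {Weight, SuppID, PartNo}.
Closure of {Weight, SuppID, PartNo}: PartNo → Weight, PName applies, adding PName; SuppID → Cost applies, adding Cost. So (Weight, SuppID, PartNo)⁺ = {Weight, PName, Cost, SuppID, PartNo}.
This closure contains every attribute of Part1, so Part1 ∩ Part2 → Part1. The join is lossless.

Yes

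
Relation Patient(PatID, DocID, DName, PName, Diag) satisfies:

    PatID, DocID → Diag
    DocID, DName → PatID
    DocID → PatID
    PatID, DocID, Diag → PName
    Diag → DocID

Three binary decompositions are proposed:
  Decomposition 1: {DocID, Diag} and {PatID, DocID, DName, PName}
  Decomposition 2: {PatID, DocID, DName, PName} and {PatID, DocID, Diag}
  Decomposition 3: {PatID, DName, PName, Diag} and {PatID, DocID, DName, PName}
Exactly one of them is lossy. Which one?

Decomposition 1: common = {DocID}, closure = {PatID, DocID, PName, Diag} → lossless.
Decomposition 2: common = {PatID, DocID}, closure = {PatID, DocID, PName, Diag} → lossless.
Decomposition 3: common = {PatID, DName, PName}, closure = {PatID, DName, PName} → lossy.

Decomposition 3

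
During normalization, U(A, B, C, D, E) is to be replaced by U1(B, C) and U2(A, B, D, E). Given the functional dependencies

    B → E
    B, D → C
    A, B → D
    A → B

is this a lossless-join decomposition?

No

Common attributes: U1 ∩ U2 = {B}.
Closure of {B}: B → E applies, adding E. So (B)⁺ = {B, E}.
The closure contains neither all of U1 = {B, C} nor all of U2 = {A, B, D, E}, so the common attributes are not a superkey of either fragment. The join is lossy.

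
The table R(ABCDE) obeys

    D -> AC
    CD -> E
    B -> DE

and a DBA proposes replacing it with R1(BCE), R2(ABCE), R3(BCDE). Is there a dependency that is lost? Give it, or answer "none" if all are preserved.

Check D → AC: no single fragment contains all of {ACD}, and the restricted closure of {D} across the fragments never reaches {AC}.
CD → E is preserved.
B → DE is preserved.

D -> AC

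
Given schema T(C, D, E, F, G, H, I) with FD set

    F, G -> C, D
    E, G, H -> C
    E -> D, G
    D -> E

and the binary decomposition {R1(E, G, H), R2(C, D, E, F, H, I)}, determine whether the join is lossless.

Common attributes: R1 ∩ R2 = {E, H}.
Closure of {E, H}: E → D, G applies, adding D, G; E, G, H → C applies, adding C. So (E, H)⁺ = {C, D, E, G, H}.
This closure contains every attribute of R1, so R1 ∩ R2 → R1. The join is lossless.

Yes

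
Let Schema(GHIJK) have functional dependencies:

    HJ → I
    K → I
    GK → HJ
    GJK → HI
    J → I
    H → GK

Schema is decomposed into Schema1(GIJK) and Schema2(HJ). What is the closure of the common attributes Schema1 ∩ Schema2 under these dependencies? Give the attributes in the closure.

Schema1 ∩ Schema2 = {J}.
J → I applies, adding I
Closure: {IJ}.

IJ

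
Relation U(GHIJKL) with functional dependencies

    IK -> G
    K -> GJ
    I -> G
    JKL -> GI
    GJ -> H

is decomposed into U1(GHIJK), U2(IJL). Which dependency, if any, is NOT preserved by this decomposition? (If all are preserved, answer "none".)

JKL -> GI

Check JKL → GI: no single fragment contains all of {GIJKL}, and the restricted closure of {JKL} across the fragments never reaches {GI}.
IK → G is preserved.
K → GJ is preserved.
I → G is preserved.
GJ → H is preserved.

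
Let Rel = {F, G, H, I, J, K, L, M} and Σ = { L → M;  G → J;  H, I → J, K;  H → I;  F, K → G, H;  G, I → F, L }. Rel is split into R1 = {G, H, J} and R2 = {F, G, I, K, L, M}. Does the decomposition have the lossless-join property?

Common attributes: R1 ∩ R2 = {G}.
Closure of {G}: G → J applies, adding J. So (G)⁺ = {G, J}.
The closure contains neither all of R1 = {G, H, J} nor all of R2 = {F, G, I, K, L, M}, so the common attributes are not a superkey of either fragment. The join is lossy.

No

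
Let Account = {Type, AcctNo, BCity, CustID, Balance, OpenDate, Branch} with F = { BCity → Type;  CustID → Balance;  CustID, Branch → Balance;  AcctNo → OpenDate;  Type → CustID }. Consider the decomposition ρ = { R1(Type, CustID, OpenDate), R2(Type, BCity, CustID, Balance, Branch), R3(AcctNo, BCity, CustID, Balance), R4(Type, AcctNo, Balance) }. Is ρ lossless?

No

Chase test. Columns are Type, AcctNo, BCity, CustID, Balance, OpenDate, Branch; row i has aⱼ where attribute j ∈ Ri, else bᵢⱼ.
Initial tableau (one row per fragment):
  row 1: a1 b12 b13 a4 b15 a6 b17
  row 2: a1 b22 a3 a4 a5 b26 a7
  row 3: b31 a2 a3 a4 a5 b36 b37
  row 4: a1 a2 b43 b44 a5 b46 b47
Rows 2 and 3 agree on BCity; apply BCity→Type and equate their Type entries.
Rows 1 and 2 agree on CustID; apply CustID→Balance and equate their Balance entries.
Rows 3 and 4 agree on AcctNo; apply AcctNo→OpenDate and equate their OpenDate entries.
Rows 1 and 4 agree on Type; apply Type→CustID and equate their CustID entries.
No row becomes fully distinguished — the join is lossy.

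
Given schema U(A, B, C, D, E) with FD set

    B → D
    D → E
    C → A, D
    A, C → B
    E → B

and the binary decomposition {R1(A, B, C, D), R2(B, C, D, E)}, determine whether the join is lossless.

Common attributes: R1 ∩ R2 = {B, C, D}.
Closure of {B, C, D}: D → E applies, adding E; C → A, D applies, adding A. So (B, C, D)⁺ = {A, B, C, D, E}.
This closure contains every attribute of R1, so R1 ∩ R2 → R1. The join is lossless.

Yes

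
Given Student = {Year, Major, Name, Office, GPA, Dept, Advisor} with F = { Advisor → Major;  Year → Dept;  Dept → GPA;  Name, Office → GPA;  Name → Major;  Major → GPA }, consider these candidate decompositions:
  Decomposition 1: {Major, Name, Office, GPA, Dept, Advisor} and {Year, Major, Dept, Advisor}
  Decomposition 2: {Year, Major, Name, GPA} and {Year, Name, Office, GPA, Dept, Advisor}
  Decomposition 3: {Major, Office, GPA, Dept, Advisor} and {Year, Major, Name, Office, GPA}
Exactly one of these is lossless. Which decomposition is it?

Decomposition 2

Decomposition 1: common = {Major, Dept, Advisor}, closure = {Major, GPA, Dept, Advisor} → lossy.
Decomposition 2: common = {Year, Name, GPA}, closure = {Year, Major, Name, GPA, Dept} → lossless.
Decomposition 3: common = {Major, Office, GPA}, closure = {Major, Office, GPA} → lossy.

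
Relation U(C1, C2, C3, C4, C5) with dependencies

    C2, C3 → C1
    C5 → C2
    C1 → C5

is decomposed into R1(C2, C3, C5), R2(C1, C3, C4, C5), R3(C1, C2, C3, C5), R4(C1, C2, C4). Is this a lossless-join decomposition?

Yes

Chase test. Columns are C1, C2, C3, C4, C5; row i has aⱼ where attribute j ∈ Ri, else bᵢⱼ.
Initial tableau (one row per fragment):
  row 1: b11 a2 a3 b14 a5
  row 2: a1 b22 a3 a4 a5
  row 3: a1 a2 a3 b34 a5
  row 4: a1 a2 b43 a4 b45
Rows 1 and 3 agree on C2, C3; apply C2, C3→C1 and equate their C1 entries.
Rows 1 and 2 agree on C5; apply C5→C2 and equate their C2 entries.
Rows 1 and 4 agree on C1; apply C1→C5 and equate their C5 entries.
Row 2 is now all distinguished symbols — the join is lossless.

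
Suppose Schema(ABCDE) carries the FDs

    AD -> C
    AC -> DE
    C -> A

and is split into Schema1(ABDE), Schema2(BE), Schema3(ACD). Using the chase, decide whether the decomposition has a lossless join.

Chase test. Columns are ABCDE; row i has aⱼ where attribute j ∈ Schemai, else bᵢⱼ.
Initial tableau (one row per fragment):
  row 1: a1 a2 b13 a4 a5
  row 2: b21 a2 b23 b24 a5
  row 3: a1 b32 a3 a4 b35
Rows 1 and 3 agree on AD; apply AD→C and equate their C entries.
Rows 1 and 3 agree on AC; apply AC→DE and equate their DE entries.
Row 1 is now all distinguished symbols — the join is lossless.

Yes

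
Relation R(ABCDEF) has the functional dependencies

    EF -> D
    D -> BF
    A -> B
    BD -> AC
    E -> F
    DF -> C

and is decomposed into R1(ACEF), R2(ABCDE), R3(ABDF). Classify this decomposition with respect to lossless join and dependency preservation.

lossless and dependency-preserving

Lossless test (chase): Rows 2 and 3 agree on D; apply D→BF and equate their BF entries. Rows 1 and 2 agree on A; apply A→B and equate their B entries. Rows 2 and 3 agree on BD; apply BD→AC and equate their AC entries. Rows 1 and 2 agree on EF; apply EF→D and equate their D entries. Row 1 is now all distinguished symbols — the join is lossless.
Dependency preservation: EF → D; DF → C are not contained in any single fragment, but the restricted closure of each left-hand side across the fragments still reaches the right-hand side; the remaining FDs each lie inside some fragment. All dependencies are preserved.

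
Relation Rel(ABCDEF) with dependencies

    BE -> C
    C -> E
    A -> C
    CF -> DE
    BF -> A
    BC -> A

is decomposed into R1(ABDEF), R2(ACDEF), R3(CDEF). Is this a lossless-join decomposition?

Yes

Chase test. Columns are ABCDEF; row i has aⱼ where attribute j ∈ Ri, else bᵢⱼ.
Initial tableau (one row per fragment):
  row 1: a1 a2 b13 a4 a5 a6
  row 2: a1 b22 a3 a4 a5 a6
  row 3: b31 b32 a3 a4 a5 a6
Rows 1 and 2 agree on A; apply A→C and equate their C entries.
Row 1 is now all distinguished symbols — the join is lossless.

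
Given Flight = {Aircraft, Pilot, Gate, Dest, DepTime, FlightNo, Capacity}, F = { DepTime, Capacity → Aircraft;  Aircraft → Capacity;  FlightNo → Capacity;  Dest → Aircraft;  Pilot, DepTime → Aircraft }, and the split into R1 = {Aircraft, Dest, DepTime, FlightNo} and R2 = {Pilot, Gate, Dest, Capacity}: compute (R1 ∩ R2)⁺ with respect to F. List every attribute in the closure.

R1 ∩ R2 = {Dest}.
Dest → Aircraft applies, adding Aircraft
Aircraft → Capacity applies, adding Capacity
Closure: {Aircraft, Dest, Capacity}.

Aircraft, Dest, Capacity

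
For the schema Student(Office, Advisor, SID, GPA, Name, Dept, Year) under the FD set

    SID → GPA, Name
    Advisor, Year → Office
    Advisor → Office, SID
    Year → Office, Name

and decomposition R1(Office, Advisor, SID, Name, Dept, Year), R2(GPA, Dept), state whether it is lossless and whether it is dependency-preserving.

lossy and not dependency-preserving

Lossless test: (Dept)⁺ = {Dept}, which is a superkey of neither fragment — lossy.
Dependency preservation: the restricted closure of {SID} across the fragments never reaches {GPA, Name}, so SID → GPA, Name cannot be enforced without a join — not preserved.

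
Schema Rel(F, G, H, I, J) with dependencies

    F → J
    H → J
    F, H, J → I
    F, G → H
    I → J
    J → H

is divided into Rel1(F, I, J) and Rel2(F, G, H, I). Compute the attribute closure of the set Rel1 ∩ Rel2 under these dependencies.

Rel1 ∩ Rel2 = {F, I}.
F → J applies, adding J
J → H applies, adding H
Closure: {F, H, I, J}.

F, H, I, J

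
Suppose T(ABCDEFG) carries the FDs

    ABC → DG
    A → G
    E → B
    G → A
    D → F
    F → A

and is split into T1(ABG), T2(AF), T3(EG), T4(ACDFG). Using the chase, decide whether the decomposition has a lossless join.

Chase test. Columns are ABCDEFG; row i has aⱼ where attribute j ∈ Ti, else bᵢⱼ.
Initial tableau (one row per fragment):
  row 1: a1 a2 b13 b14 b15 b16 a7
  row 2: a1 b22 b23 b24 b25 a6 b27
  row 3: b31 b32 b33 b34 a5 b36 a7
  row 4: a1 b42 a3 a4 b45 a6 a7
Rows 1 and 2 agree on A; apply A→G and equate their G entries.
Rows 1 and 3 agree on G; apply G→A and equate their A entries.
No row becomes fully distinguished — the join is lossy.

No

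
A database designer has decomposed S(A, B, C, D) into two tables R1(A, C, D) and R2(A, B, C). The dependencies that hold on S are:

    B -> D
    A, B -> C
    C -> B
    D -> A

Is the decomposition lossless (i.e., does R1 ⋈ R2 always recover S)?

Common attributes: R1 ∩ R2 = {A, C}.
Closure of {A, C}: C → B applies, adding B; B → D applies, adding D. So (A, C)⁺ = {A, B, C, D}.
This closure contains every attribute of R1, so R1 ∩ R2 → R1. The join is lossless.

Yes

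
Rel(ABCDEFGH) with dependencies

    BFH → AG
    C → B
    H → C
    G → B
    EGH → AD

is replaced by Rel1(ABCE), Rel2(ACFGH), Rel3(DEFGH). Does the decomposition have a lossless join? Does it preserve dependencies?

Lossless test (chase): Rows 1 and 2 agree on C; apply C→B and equate their B entries. Rows 2 and 3 agree on H; apply H→C and equate their C entries. Rows 2 and 3 agree on G; apply G→B and equate their B entries. Rows 2 and 3 agree on BFH; apply BFH→AG and equate their AG entries. Row 3 is now all distinguished symbols — the join is lossless.
Dependency preservation: the restricted closure of {G} across the fragments never reaches {B}, so G → B cannot be enforced without a join — not preserved.

lossless but not dependency-preserving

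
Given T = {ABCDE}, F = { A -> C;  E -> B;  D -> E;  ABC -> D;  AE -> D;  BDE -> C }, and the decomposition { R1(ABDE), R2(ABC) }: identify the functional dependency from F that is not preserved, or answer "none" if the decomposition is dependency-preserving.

Check BDE → C: no single fragment contains all of {BCDE}, and the restricted closure of {BDE} across the fragments never reaches {C}.
A → C is preserved.
E → B is preserved.
D → E is preserved.
ABC → D is preserved.
AE → D is preserved.

BDE -> C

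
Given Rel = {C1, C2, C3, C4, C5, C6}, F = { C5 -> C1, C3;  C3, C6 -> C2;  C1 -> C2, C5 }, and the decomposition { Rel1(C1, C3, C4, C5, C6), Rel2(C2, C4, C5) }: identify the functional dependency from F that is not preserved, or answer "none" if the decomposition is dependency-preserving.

Check C3, C6 → C2: no single fragment contains all of {C2, C3, C6}, and the restricted closure of {C3, C6} across the fragments never reaches {C2}.
C5 → C1, C3 is preserved.
C1 → C2, C5 is preserved.

C3, C6 -> C2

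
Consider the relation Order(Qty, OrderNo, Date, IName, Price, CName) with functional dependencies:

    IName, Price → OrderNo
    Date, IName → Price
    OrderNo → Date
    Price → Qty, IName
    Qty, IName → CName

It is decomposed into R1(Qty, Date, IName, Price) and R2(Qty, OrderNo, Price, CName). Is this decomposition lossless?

Common attributes: R1 ∩ R2 = {Qty, Price}.
Closure of {Qty, Price}: Price → Qty, IName applies, adding IName; Qty, IName → CName applies, adding CName; IName, Price → OrderNo applies, adding OrderNo; OrderNo → Date applies, adding Date. So (Qty, Price)⁺ = {Qty, OrderNo, Date, IName, Price, CName}.
This closure contains every attribute of R1, so R1 ∩ R2 → R1. The join is lossless.

Yes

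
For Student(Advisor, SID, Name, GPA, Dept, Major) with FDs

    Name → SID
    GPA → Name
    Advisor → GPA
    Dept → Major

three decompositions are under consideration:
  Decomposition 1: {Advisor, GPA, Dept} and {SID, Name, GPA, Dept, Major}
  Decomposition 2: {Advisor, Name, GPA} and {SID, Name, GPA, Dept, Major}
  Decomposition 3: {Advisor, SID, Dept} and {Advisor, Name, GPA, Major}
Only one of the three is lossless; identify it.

Decomposition 1: common = {GPA, Dept}, closure = {SID, Name, GPA, Dept, Major} → lossless.
Decomposition 2: common = {Name, GPA}, closure = {SID, Name, GPA} → lossy.
Decomposition 3: common = {Advisor}, closure = {Advisor, SID, Name, GPA} → lossy.

Decomposition 1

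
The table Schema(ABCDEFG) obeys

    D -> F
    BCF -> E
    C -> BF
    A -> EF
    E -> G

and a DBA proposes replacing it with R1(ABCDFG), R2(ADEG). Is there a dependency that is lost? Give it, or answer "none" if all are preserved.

BCF -> E

Check BCF → E: no single fragment contains all of {BCEF}, and the restricted closure of {BCF} across the fragments never reaches {E}.
D → F is preserved.
C → BF is preserved.
A → EF is preserved.
E → G is preserved.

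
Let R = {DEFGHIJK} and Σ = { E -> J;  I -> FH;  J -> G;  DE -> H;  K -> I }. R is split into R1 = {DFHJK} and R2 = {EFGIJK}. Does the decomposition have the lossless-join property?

No

Common attributes: R1 ∩ R2 = {FJK}.
Closure of {FJK}: J → G applies, adding G; K → I applies, adding I; I → FH applies, adding H. So (FJK)⁺ = {FGHIJK}.
The closure contains neither all of R1 = {DFHJK} nor all of R2 = {EFGIJK}, so the common attributes are not a superkey of either fragment. The join is lossy.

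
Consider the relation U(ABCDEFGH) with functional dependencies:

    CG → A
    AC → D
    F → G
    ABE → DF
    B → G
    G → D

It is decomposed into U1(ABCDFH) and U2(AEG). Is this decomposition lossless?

No

Common attributes: U1 ∩ U2 = {A}.
No dependency enlarges {A}, so (A)⁺ = {A}.
The closure contains neither all of U1 = {ABCDFH} nor all of U2 = {AEG}, so the common attributes are not a superkey of either fragment. The join is lossy.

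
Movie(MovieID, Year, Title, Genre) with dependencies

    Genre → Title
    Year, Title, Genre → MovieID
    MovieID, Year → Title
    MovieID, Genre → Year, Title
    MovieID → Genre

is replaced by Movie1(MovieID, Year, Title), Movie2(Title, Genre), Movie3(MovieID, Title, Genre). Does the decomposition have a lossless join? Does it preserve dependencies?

Lossless test (chase): Rows 1 and 3 agree on MovieID; apply MovieID→Genre and equate their Genre entries. Rows 1 and 3 agree on MovieID, Genre; apply MovieID, Genre→Year, Title and equate their Year, Title entries. Row 1 is now all distinguished symbols — the join is lossless.
Dependency preservation: the restricted closure of {Year, Title, Genre} across the fragments never reaches {MovieID}, so Year, Title, Genre → MovieID cannot be enforced without a join — not preserved.

lossless but not dependency-preserving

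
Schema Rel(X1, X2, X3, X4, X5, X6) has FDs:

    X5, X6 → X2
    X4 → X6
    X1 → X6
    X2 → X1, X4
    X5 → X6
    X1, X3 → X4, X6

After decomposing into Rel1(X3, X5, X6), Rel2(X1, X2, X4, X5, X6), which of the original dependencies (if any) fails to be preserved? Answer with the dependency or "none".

X1, X3 → X4, X6

Check X1, X3 → X4, X6: no single fragment contains all of {X1, X3, X4, X6}, and the restricted closure of {X1, X3} across the fragments never reaches {X4, X6}.
X5, X6 → X2 is preserved.
X4 → X6 is preserved.
X1 → X6 is preserved.
X2 → X1, X4 is preserved.
X5 → X6 is preserved.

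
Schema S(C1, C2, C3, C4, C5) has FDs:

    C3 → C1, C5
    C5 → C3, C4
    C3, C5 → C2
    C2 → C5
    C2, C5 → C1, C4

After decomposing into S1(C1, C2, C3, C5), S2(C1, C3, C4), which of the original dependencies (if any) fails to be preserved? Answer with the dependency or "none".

none

C3 → C1, C5 lies within S1.
C5 → C3, C4: restricted closure across fragments reaches C3, C4.
C3, C5 → C2 lies within S1.
C2 → C5 lies within S1.
C2, C5 → C1, C4: restricted closure across fragments reaches C1, C4.
Every dependency is enforceable on the fragments, so the decomposition is dependency-preserving.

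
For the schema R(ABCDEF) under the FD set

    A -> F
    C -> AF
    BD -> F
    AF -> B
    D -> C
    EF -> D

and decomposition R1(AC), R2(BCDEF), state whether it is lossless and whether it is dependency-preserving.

Lossless test: (C)⁺ = {ABCF}, which contains all of one fragment — lossless.
Dependency preservation: the restricted closure of {A} across the fragments never reaches {F}, so A → F cannot be enforced without a join — not preserved.

lossless but not dependency-preserving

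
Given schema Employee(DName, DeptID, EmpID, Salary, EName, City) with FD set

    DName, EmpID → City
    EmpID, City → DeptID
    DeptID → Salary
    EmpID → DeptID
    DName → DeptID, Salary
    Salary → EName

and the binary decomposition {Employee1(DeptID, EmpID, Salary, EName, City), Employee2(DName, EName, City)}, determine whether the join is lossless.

No

Common attributes: Employee1 ∩ Employee2 = {EName, City}.
No dependency enlarges {EName, City}, so (EName, City)⁺ = {EName, City}.
The closure contains neither all of Employee1 = {DeptID, EmpID, Salary, EName, City} nor all of Employee2 = {DName, EName, City}, so the common attributes are not a superkey of either fragment. The join is lossy.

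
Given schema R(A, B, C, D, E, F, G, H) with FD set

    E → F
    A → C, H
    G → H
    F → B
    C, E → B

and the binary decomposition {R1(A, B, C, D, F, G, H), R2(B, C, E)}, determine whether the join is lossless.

Common attributes: R1 ∩ R2 = {B, C}.
No dependency enlarges {B, C}, so (B, C)⁺ = {B, C}.
The closure contains neither all of R1 = {A, B, C, D, F, G, H} nor all of R2 = {B, C, E}, so the common attributes are not a superkey of either fragment. The join is lossy.

No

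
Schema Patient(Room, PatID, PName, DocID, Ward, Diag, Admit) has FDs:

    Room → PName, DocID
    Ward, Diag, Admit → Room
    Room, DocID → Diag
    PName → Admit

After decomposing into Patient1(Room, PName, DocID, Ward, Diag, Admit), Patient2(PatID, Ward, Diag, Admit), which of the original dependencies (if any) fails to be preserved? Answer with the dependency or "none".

none

Room → PName, DocID lies within Patient1.
Ward, Diag, Admit → Room lies within Patient1.
Room, DocID → Diag lies within Patient1.
PName → Admit lies within Patient1.
Every dependency is enforceable on the fragments, so the decomposition is dependency-preserving.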